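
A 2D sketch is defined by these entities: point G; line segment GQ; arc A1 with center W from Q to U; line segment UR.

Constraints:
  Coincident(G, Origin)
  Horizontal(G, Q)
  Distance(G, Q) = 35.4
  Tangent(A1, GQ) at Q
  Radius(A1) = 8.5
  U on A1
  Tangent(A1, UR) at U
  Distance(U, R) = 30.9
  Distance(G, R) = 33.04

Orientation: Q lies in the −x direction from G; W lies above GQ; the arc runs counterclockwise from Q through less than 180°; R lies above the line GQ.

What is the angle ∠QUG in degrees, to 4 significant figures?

142.0°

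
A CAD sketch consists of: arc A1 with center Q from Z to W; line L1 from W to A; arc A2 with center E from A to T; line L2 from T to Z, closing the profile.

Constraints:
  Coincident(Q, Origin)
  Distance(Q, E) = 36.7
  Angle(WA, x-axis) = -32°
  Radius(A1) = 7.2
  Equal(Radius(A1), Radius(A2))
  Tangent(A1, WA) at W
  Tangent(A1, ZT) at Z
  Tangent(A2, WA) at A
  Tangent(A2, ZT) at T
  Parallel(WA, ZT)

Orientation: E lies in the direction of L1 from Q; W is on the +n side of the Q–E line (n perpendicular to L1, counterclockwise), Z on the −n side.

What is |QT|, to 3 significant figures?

37.4

Tangency of A1 to both parallel lines with radius 7.2 puts W and Z at Q ± 7.2·n: W = (3.82, 6.11), Z = (-3.82, -6.11). Equal radii place A and T the same way about E: A = E + 7.2·n = (34.9, -13.3), T = E − 7.2·n = (27.3, -25.6). Then |QT| = |T − Q| = 37.4.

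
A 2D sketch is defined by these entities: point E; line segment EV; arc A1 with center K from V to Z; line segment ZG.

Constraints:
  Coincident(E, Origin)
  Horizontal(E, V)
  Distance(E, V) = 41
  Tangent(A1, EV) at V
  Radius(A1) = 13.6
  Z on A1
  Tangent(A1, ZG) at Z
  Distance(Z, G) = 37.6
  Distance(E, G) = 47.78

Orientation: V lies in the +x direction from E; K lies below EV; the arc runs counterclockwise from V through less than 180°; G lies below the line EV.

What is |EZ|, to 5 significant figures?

29.597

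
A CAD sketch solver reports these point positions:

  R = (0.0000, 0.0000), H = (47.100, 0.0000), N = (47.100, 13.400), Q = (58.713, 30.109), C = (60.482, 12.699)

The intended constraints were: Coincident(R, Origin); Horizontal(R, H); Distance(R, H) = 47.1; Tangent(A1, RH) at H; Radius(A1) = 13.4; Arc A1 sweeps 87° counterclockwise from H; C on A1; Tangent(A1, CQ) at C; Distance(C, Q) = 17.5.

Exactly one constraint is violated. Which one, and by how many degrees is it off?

Tangent(A1, CQ) at C — off by 8.80°.

R = (0.00, 0.00) ✓; R.y = 0.00, H.y = 0.00 ✓; |RH| = 47.10 ✓; ∠(NH, HR) = 90.00° ✓; |NH| = 13.40 ✓; bearing(N→C) − bearing(N→H) = 87.00° ✓; |NC| = 13.40 ✓; ∠(NC, CQ) = 81.20° ✗; |CQ| = 17.50 ✓.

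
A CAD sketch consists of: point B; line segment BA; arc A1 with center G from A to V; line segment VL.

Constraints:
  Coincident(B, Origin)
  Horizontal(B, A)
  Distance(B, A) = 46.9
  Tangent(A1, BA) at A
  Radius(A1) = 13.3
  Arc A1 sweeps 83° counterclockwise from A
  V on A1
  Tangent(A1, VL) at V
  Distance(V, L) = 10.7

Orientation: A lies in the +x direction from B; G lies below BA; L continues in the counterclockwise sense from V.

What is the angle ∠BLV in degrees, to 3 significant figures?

62.5°

B is at the origin; B and A share the same y with |BA| = 46.9 and A on the +x side, so A = (46.9, 0.00). Tangency of A1 to BA means the radius GA is perpendicular to BA, so G = A + (0, -13.3) = (46.9, -13.3). On A1, A sits at bearing 90° from G; an 83° counterclockwise sweep puts V at bearing 173°, so V = G + 13.3·(cos 173°, sin 173°) = (33.7, -11.7). The tangent condition forces GV to be normal to VL, so VL runs along (−sin 173°, cos 173°); with |VL| = 10.7, L = (32.4, -22.3). Then cos ∠BLV = LB·LV / (|LB||LV|), giving 62.5°.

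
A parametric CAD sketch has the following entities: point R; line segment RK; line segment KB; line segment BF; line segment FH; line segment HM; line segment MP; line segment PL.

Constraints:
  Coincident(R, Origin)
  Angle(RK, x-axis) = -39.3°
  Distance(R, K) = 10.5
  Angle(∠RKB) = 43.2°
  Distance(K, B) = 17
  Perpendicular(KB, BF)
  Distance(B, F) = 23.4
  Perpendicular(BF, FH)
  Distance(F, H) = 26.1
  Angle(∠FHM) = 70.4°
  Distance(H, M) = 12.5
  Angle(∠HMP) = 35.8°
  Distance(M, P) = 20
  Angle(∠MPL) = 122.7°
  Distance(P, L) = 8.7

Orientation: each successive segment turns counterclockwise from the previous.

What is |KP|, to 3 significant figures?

30.8

∠FHM = 70.4° gives HM at 27.1° from the x-axis; with |HM| = 12.5, M = (-2.76, -13.0). ∠HMP = 35.8° gives MP at 171° from the x-axis; with |MP| = 20.0, P = (-22.5, -10.0). Then |KP| = |P − K| = 30.8.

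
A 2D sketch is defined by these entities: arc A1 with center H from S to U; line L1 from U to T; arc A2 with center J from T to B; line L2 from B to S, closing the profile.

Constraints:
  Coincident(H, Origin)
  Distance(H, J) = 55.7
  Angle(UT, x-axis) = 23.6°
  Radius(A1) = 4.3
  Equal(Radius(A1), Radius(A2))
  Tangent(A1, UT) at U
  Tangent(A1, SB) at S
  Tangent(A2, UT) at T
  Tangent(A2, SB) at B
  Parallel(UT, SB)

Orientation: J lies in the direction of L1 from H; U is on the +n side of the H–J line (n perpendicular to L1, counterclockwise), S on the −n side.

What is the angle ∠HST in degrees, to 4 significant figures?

81.22°

The slot axis is L1's direction at 23.6°, so u = (cos 23.6°, sin 23.6°) = (0.9164, 0.4003) and n = (−sin 23.6°, cos 23.6°) = (-0.4003, 0.9164). H is at the origin and J lies 55.7 along u from H, so J = 55.7·u = (51.04, 22.30). Tangency of A1 to both parallel lines with radius 4.3 puts U and S at H ± 4.3·n: U = (-1.722, 3.940), S = (1.722, -3.940). Equal radii place T and B the same way about J: T = J + 4.3·n = (49.32, 26.24), B = J − 4.3·n = (52.76, 18.36). Then cos ∠HST = SH·ST / (|SH||ST|), giving 81.22°.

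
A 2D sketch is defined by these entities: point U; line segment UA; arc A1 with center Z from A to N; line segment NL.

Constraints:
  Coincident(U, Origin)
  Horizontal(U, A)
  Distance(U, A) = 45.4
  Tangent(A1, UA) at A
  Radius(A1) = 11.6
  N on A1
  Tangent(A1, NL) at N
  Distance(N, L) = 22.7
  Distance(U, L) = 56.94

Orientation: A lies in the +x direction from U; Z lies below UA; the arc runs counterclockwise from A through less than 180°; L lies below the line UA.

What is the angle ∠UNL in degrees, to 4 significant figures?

137.1°

U is at the origin; U and A share the same y with |UA| = 45.4 and A on the +x side, so A = (45.40, 0.000). Tangency of A1 to UA means the radius ZA is perpendicular to UA, so Z = A + (0, -11.6) = (45.40, -11.60). Since ZN ⟂ NL (tangency), |ZL| = √(11.6² + 22.7²) = 25.49 regardless of where N sits on A1. So L lies on both circle(U, 56.94) and circle(Z, 25.49); the below-UA intersection is L = (43.28, -37.00). N is the foot of the tangent from L: N = (34.67, -16.00).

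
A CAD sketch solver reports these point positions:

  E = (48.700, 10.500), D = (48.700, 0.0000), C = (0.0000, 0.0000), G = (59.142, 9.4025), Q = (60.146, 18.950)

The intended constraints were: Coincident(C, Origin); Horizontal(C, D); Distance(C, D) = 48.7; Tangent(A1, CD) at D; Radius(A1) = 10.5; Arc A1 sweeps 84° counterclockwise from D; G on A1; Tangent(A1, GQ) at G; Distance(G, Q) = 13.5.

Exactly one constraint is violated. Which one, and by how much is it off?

Distance(G, Q) = 13.5 — off by 3.90.

C = (0.00, 0.00) ✓; C.y = 0.00, D.y = 0.00 ✓; |CD| = 48.70 ✓; ∠(ED, DC) = 90.00° ✓; |ED| = 10.50 ✓; bearing(E→G) − bearing(E→D) = 84.00° ✓; |EG| = 10.50 ✓; ∠(EG, GQ) = 90.00° ✓; |GQ| = 9.600 ✗.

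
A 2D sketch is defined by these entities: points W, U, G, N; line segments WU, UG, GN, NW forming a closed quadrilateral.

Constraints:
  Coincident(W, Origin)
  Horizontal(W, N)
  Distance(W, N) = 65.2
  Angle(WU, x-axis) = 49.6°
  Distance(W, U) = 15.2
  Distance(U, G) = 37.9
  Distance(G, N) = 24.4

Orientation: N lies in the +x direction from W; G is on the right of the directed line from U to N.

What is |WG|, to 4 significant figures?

42.99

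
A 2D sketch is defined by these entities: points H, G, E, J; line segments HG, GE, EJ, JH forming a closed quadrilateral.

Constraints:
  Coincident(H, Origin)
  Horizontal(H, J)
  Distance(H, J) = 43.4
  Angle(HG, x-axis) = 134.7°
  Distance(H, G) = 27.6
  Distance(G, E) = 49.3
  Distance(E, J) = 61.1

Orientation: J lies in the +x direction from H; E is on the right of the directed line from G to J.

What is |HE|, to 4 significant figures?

30.70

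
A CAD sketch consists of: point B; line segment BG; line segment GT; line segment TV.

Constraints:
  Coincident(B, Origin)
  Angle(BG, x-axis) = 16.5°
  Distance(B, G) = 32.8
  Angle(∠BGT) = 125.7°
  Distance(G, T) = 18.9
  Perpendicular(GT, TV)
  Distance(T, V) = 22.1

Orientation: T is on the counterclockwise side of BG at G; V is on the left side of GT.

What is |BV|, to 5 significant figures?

38.310

∠BGT = 125.7°, so GT runs at 16.5° + (180° − 125.7°) = 70.800° from the x-axis; with |GT| = 18.9, T = G + 18.9·(cos 70.800°, sin 70.800°) = (37.665, 27.164). GT is perpendicular to TV; with |TV| = 22.1 on the left of GT, V = T + 22.1·(-0.94438, 0.32887) = (16.794, 34.432). Then |BV| = |V − B| = 38.310.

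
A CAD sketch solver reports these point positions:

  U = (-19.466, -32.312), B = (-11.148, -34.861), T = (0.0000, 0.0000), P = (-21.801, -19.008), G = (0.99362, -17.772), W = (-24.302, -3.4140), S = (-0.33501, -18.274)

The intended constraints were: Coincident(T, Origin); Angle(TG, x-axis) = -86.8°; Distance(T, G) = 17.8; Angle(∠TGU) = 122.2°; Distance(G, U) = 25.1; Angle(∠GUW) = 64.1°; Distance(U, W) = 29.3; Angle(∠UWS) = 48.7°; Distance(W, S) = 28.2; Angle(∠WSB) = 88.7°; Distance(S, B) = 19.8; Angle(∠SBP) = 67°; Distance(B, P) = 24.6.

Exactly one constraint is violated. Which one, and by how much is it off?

Distance(B, P) = 24.6 — off by 5.50.

T = (0.00, 0.00) ✓; TG at -86.80° ✓; |TG| = 17.80 ✓; ∠TGU = 122.2° ✓; |GU| = 25.10 ✓; ∠GUW = 64.10° ✓; |UW| = 29.30 ✓; ∠UWS = 48.70° ✓; |WS| = 28.20 ✓; ∠WSB = 88.70° ✓; |SB| = 19.80 ✓; ∠SBP = 67.00° ✓; |BP| = 19.10 ✗.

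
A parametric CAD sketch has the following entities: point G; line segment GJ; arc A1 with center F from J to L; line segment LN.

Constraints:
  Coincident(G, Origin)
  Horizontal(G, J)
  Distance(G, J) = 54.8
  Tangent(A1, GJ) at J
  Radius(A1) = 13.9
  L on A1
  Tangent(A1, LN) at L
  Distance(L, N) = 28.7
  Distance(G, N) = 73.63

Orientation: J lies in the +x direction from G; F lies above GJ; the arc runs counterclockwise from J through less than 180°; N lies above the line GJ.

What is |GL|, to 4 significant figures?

70.37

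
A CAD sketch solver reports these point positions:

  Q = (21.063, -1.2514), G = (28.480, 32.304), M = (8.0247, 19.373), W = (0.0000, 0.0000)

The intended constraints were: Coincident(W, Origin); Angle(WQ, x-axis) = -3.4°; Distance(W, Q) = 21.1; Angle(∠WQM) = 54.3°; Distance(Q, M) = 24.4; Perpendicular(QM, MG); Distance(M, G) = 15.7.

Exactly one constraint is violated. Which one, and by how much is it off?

Distance(M, G) = 15.7 — off by 8.50.

W = (0.00, 0.00) ✓; WQ at -3.400° ✓; |WQ| = 21.10 ✓; ∠WQM = 54.30° ✓; |QM| = 24.40 ✓; ∠(QM, MG) = 90.00° ✓; |MG| = 24.20 ✗.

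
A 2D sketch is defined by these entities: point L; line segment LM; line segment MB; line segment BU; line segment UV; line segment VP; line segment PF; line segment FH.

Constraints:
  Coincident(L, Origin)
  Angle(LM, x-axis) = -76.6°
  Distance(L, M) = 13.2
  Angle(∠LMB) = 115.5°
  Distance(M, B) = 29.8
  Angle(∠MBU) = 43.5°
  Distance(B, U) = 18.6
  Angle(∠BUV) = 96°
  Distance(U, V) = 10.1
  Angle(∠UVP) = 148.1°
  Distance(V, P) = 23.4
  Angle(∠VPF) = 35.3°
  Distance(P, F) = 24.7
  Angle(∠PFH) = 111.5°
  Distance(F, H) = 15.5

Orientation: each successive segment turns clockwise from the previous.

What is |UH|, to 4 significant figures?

1.238

∠VPF = 35.3° gives PF at -178.2° from the x-axis; with |PF| = 24.7, F = (-12.75, -27.09). ∠PFH = 111.5° gives FH at 113.3° from the x-axis; with |FH| = 15.5, H = (-18.88, -12.85). Then |UH| = |H − U| = 1.238.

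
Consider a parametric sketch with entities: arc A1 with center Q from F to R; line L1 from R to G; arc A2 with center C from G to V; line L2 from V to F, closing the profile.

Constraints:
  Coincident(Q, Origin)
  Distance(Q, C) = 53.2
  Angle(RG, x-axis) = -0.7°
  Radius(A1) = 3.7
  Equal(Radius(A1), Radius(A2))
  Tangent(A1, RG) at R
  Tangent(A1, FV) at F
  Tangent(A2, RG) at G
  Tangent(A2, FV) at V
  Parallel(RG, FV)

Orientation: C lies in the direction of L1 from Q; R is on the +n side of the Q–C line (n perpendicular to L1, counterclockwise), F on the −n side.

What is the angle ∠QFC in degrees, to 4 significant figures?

86.02°

The slot axis is L1's direction at -0.7°, so u = (cos -0.7°, sin -0.7°) = (0.9999, -0.01222) and n = (−sin -0.7°, cos -0.7°) = (0.01222, 0.9999). Q is at the origin and C lies 53.2 along u from Q, so C = 53.2·u = (53.20, -0.6499). Tangency of A1 to both parallel lines with radius 3.7 puts R and F at Q ± 3.7·n: R = (0.04520, 3.700), F = (-0.04520, -3.700). Then cos ∠QFC = FQ·FC / (|FQ||FC|), giving 86.02°.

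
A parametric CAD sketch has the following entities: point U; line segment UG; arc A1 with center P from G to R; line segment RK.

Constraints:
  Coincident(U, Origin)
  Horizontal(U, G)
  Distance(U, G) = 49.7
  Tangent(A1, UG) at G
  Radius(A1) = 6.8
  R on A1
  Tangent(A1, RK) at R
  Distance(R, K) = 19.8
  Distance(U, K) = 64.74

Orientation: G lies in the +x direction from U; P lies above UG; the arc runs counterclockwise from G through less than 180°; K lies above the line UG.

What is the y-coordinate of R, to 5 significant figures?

5.6980

U is at the origin; UG is horizontal with |UG| = 49.7 and G on the +x side, so G = (49.700, 0.0000). A1 meets UG tangentially, so PG is at right angles to UG, so P = G + (0, 6.8) = (49.700, 6.8000). Since PR ⟂ RK (tangency), |PK| = √(6.8² + 19.8²) = 20.935 regardless of where R sits on A1. So K lies on both circle(U, 64.74) and circle(P, 20.935); the above-UG intersection is K = (59.619, 25.236). R is the foot of the tangent from K: R = (56.410, 5.6980).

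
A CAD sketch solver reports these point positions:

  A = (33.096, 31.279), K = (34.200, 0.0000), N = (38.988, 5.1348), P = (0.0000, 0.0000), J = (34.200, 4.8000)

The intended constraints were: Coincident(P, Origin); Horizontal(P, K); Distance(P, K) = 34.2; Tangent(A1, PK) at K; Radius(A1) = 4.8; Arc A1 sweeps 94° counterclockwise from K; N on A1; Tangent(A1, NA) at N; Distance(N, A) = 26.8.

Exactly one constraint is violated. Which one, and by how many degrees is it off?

Tangent(A1, NA) at N — off by 8.70°.

P = (0.00, 0.00) ✓; P.y = 0.00, K.y = 0.00 ✓; |PK| = 34.20 ✓; ∠(JK, KP) = 90.00° ✓; |JK| = 4.800 ✓; bearing(J→N) − bearing(J→K) = 94.00° ✓; |JN| = 4.800 ✓; ∠(JN, NA) = 81.30° ✗; |NA| = 26.80 ✓.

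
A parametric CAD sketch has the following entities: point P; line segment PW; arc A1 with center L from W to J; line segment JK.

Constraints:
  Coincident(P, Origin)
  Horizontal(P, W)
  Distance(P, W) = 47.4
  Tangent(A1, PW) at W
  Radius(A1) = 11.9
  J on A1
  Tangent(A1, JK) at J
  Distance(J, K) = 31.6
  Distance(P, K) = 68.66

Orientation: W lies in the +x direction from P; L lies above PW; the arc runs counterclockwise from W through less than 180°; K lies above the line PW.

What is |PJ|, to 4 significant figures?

60.77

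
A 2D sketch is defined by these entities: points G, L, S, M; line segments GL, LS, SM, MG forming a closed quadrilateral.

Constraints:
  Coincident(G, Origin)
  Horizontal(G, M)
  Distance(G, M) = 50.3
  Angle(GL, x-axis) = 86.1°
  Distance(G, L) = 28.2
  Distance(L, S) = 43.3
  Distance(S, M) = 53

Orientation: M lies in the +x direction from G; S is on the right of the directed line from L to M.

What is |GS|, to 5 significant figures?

15.106

Checks: |LS| = 43.30 ✓; |SM| = 53.00 ✓.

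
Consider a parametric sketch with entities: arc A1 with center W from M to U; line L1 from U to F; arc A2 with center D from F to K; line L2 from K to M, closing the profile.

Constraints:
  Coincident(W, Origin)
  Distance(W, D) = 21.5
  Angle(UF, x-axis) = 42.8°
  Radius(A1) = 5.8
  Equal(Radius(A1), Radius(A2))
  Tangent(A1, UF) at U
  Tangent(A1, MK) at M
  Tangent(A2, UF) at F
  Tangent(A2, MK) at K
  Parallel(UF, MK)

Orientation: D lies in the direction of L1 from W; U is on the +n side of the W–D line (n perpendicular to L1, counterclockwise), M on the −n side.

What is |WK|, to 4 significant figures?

22.27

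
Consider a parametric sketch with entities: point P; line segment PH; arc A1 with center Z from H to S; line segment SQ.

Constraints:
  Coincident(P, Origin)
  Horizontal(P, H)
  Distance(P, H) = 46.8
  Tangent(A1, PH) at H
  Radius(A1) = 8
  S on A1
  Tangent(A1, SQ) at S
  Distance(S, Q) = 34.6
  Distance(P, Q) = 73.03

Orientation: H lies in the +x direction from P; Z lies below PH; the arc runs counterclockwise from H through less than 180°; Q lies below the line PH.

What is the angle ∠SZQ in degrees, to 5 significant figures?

76.981°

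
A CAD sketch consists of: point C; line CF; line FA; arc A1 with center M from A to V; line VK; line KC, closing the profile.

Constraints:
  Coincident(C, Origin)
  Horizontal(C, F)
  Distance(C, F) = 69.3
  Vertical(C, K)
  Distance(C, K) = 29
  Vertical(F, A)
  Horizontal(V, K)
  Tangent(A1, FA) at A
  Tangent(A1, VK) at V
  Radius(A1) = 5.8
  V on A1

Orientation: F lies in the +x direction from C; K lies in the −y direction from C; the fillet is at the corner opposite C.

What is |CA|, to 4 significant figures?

73.08

C is at the origin; CF is horizontal with |CF| = 69.3 and F on the +x side, so F = (69.30, 0.000). CK is vertical with |CK| = 29.0 and K on the −y side, so K = (0.000, -29.00). The virtual corner opposite C is at (69.30, -29.00). Since A1 is tangent to FA there, MA ⟂ FA and A1 meets VK tangentially, so MV is at right angles to VK, with radius 5.8, so the center M sits 5.8 in from both sides at M = (63.50, -23.20). That places the tangent points at A = (69.30, -23.20) on FA and V = (63.50, -29.00) on VK. Then |CA| = |A − C| = 73.08.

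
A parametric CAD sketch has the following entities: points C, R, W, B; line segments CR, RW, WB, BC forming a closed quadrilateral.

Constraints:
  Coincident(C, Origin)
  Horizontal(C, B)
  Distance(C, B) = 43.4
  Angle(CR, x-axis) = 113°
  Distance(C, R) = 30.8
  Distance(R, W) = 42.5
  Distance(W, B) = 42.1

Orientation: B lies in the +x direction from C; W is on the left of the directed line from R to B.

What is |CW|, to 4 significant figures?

49.02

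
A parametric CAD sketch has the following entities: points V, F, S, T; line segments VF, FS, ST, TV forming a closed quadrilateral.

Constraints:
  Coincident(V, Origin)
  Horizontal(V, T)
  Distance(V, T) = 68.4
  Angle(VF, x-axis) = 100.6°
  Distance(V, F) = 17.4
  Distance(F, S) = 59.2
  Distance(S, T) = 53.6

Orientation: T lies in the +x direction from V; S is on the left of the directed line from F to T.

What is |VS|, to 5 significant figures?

67.670

V is at the origin; VT is horizontal with |VT| = 68.4 and T in +x, so T = (68.4, 0). VF runs at 100.6° with |VF| = 17.4, so F = (-3.2008, 17.103). S is determined by |FS| = 59.2 and |ST| = 53.6 together: it lies at the intersection of circle(F, 59.2) and circle(T, 53.6). With |FT| = 73.615, the foot of the radical line on FT is 41.098 from F and the perpendicular offset is √(59.2² − 41.098²) = 42.610. Taking the left-of-FT solution: S = (46.672, 48.999).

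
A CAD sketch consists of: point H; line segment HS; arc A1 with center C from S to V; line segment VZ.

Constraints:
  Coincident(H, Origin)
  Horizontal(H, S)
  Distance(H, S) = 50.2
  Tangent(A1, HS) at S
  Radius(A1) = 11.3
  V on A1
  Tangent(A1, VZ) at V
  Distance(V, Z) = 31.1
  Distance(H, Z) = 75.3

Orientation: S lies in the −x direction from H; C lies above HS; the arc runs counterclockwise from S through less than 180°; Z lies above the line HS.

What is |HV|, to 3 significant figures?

45.8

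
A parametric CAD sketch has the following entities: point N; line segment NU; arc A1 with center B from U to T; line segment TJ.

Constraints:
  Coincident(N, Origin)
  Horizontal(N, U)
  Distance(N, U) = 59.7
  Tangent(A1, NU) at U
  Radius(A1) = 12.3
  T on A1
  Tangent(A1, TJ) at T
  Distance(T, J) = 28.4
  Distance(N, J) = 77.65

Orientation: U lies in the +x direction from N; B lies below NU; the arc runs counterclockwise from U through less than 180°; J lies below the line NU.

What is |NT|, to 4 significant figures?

52.89

Checks: ∠(BU, UN) = 90.00° ✓; |BT| = 12.30 ✓; ∠(BT, TJ) = 90.00° ✓; |TJ| = 28.40 ✓; |NJ| = 77.65 ✓.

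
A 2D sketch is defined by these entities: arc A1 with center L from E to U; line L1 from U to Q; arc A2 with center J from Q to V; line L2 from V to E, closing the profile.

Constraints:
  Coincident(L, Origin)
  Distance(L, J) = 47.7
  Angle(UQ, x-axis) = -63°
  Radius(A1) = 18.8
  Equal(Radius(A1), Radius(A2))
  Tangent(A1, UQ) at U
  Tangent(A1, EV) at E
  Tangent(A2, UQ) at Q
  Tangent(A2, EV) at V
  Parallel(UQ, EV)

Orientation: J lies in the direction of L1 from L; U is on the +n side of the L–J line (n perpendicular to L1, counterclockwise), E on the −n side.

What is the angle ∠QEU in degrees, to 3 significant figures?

51.8°

The slot axis is L1's direction at -63.0°, so u = (cos -63.0°, sin -63.0°) = (0.454, -0.891) and n = (−sin -63.0°, cos -63.0°) = (0.891, 0.454). L is at the origin and J lies 47.7 along u from L, so J = 47.7·u = (21.7, -42.5). Tangency of A1 to both parallel lines with radius 18.8 puts U and E at L ± 18.8·n: U = (16.8, 8.54), E = (-16.8, -8.54). Equal radii place Q and V the same way about J: Q = J + 18.8·n = (38.4, -34.0), V = J − 18.8·n = (4.90, -51.0). Then cos ∠QEU = EQ·EU / (|EQ||EU|), giving 51.8°.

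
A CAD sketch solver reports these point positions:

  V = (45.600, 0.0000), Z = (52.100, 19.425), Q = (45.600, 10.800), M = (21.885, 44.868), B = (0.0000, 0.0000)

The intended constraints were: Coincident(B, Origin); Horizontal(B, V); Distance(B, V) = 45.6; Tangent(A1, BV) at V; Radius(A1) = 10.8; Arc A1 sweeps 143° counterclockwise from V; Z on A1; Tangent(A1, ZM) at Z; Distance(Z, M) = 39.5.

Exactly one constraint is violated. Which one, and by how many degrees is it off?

Tangent(A1, ZM) at Z — off by 3.10°.

B = (0.00, 0.00) ✓; B.y = 0.00, V.y = 0.00 ✓; |BV| = 45.60 ✓; ∠(QV, VB) = 90.00° ✓; |QV| = 10.80 ✓; bearing(Q→Z) − bearing(Q→V) = 143.0° ✓; |QZ| = 10.80 ✓; ∠(QZ, ZM) = 93.10° ✗; |ZM| = 39.50 ✓.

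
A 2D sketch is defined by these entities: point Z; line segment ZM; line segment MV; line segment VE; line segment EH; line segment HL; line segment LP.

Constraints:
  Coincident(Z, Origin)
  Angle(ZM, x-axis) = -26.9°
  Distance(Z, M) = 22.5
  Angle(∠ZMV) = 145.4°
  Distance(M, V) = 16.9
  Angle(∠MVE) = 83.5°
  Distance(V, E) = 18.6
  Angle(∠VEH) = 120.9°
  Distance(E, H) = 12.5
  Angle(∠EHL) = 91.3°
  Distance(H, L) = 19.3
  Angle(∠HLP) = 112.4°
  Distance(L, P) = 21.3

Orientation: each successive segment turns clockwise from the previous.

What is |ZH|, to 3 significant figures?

24.5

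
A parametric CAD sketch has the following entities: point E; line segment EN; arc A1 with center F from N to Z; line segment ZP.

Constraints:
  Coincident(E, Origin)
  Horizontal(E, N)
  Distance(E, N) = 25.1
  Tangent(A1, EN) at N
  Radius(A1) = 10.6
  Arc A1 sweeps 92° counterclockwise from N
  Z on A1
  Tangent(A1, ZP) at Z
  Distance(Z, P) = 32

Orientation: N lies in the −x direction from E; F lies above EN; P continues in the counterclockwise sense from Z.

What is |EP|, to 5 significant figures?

45.704

E is at the origin; E and N share the same y with |EN| = 25.1 and N on the −x side, so N = (-25.100, 0.0000). Tangency of A1 to EN means the radius FN is perpendicular to EN, so F = N + (0, 10.6) = (-25.100, 10.600). On A1, N sits at bearing -90° from F; a 92° counterclockwise sweep puts Z at bearing 2°, so Z = F + 10.6·(cos 2°, sin 2°) = (-14.506, 10.970). A1 meets ZP tangentially, so FZ is at right angles to ZP, so ZP runs along (−sin 2°, cos 2°); with |ZP| = 32.0, P = (-15.623, 42.950). Then |EP| = |P − E| = 45.704.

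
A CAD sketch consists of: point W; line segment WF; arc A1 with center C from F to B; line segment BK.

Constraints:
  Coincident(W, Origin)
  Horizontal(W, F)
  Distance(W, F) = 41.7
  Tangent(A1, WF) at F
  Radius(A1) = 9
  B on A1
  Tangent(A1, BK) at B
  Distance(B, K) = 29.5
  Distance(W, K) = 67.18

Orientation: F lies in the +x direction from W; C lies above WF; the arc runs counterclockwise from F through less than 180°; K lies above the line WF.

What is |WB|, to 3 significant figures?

51.0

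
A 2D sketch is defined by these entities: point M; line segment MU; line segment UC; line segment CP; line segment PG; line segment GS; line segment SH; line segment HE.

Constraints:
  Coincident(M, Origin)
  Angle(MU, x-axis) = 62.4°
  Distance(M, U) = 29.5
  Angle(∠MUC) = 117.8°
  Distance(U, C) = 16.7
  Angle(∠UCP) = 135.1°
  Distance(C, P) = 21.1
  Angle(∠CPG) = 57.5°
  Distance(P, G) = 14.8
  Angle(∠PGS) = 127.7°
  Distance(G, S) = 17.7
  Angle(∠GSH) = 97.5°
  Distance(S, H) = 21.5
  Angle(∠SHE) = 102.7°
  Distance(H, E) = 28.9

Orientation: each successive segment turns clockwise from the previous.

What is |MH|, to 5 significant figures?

47.260

M is at the origin; MU runs at 62.4° with length 29.5, so U = (13.667, 26.143). ∠MUC = 117.8° gives UC at 0.20000° from the x-axis; with |UC| = 16.7, C = (30.367, 26.201). ∠UCP = 135.1° gives CP at -44.700° from the x-axis; with |CP| = 21.1, P = (45.365, 11.360). ∠CPG = 57.5° gives PG at -167.20° from the x-axis; with |PG| = 14.8, G = (30.933, 8.0808). ∠PGS = 127.7° gives GS at 140.50° from the x-axis; with |GS| = 17.7, S = (17.275, 19.339). ∠GSH = 97.5° gives SH at 58.000° from the x-axis; with |SH| = 21.5, H = (28.668, 37.572). Then |MH| = |H − M| = 47.260.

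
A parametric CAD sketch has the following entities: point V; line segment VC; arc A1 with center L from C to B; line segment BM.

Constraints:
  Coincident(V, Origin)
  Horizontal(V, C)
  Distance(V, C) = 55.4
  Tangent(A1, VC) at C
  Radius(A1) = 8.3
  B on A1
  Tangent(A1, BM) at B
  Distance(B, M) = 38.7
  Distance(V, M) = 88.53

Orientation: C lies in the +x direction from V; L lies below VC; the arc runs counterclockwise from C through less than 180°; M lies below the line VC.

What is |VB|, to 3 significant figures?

52.0

Checks: |LB| = 8.300 ✓; ∠(LB, BM) = 90.00° ✓; |BM| = 38.70 ✓; |VM| = 88.53 ✓.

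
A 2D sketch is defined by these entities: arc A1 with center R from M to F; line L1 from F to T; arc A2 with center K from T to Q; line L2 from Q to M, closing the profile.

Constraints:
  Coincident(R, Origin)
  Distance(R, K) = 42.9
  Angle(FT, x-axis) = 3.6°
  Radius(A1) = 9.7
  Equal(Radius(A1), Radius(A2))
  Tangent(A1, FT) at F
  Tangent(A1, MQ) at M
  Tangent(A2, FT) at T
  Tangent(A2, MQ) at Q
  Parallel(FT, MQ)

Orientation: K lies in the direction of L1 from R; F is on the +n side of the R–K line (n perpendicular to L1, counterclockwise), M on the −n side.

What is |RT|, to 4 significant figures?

43.98

The slot axis is L1's direction at 3.6°, so u = (cos 3.6°, sin 3.6°) = (0.9980, 0.06279) and n = (−sin 3.6°, cos 3.6°) = (-0.06279, 0.9980). R is at the origin and K lies 42.9 along u from R, so K = 42.9·u = (42.82, 2.694). Tangency of A1 to both parallel lines with radius 9.7 puts F and M at R ± 9.7·n: F = (-0.6091, 9.681), M = (0.6091, -9.681). Equal radii place T and Q the same way about K: T = K + 9.7·n = (42.21, 12.37), Q = K − 9.7·n = (43.42, -6.987). Then |RT| = |T − R| = 43.98.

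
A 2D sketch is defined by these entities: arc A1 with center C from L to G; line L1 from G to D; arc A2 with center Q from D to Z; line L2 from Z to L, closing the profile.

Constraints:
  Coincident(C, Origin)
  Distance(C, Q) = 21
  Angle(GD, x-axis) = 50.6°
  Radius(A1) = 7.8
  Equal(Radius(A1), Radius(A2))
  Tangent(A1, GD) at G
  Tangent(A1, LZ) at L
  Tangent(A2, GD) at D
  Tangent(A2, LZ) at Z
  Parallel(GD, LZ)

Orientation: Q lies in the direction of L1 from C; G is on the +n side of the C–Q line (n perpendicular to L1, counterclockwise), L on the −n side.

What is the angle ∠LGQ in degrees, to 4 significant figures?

69.62°

The slot axis is L1's direction at 50.6°, so u = (cos 50.6°, sin 50.6°) = (0.6347, 0.7727) and n = (−sin 50.6°, cos 50.6°) = (-0.7727, 0.6347). C is at the origin and Q lies 21.0 along u from C, so Q = 21.0·u = (13.33, 16.23). Tangency of A1 to both parallel lines with radius 7.8 puts G and L at C ± 7.8·n: G = (-6.027, 4.951), L = (6.027, -4.951). Then cos ∠LGQ = GL·GQ / (|GL||GQ|), giving 69.62°.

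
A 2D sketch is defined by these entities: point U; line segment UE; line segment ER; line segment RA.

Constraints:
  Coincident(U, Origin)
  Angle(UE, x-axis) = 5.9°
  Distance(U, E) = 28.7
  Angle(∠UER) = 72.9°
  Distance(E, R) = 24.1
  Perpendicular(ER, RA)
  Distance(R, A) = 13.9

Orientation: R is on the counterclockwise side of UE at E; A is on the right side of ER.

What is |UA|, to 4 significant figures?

44.20

U is at the origin; UE runs at 5.9° with length 28.7, so E = 28.7·(cos 5.9°, sin 5.9°) = (28.55, 2.950). ∠UER = 72.9°, so ER runs at 5.9° + (180° − 72.9°) = 113.0° from the x-axis; with |ER| = 24.1, R = E + 24.1·(cos 113.0°, sin 113.0°) = (19.13, 25.13). The perpendicularity gives RA at right angles to ER; with |RA| = 13.9 on the right of ER, A = R + 13.9·(0.9205, 0.3907) = (31.93, 30.57). Then |UA| = |A − U| = 44.20.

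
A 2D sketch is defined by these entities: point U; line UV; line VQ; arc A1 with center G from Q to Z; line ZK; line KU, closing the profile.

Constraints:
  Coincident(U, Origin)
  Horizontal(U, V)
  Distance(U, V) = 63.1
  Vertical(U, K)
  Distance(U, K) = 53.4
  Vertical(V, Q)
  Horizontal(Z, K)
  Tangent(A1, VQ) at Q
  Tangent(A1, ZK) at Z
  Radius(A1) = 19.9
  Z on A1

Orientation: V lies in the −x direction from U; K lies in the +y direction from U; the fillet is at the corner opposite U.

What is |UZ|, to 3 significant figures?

68.7

U is at the origin; UV is horizontal with |UV| = 63.1 and V on the −x side, so V = (-63.1, 0.00). U and K share the same x with |UK| = 53.4 and K on the +y side, so K = (0.00, 53.4). The virtual corner opposite U is at (-63.1, 53.4). The tangent condition forces GQ to be normal to VQ and tangency of A1 to ZK means the radius GZ is perpendicular to ZK, with radius 19.9, so the center G sits 19.9 in from both sides at G = (-43.2, 33.5). That places the tangent points at Q = (-63.1, 33.5) on VQ and Z = (-43.2, 53.4) on ZK. Then |UZ| = |Z − U| = 68.7.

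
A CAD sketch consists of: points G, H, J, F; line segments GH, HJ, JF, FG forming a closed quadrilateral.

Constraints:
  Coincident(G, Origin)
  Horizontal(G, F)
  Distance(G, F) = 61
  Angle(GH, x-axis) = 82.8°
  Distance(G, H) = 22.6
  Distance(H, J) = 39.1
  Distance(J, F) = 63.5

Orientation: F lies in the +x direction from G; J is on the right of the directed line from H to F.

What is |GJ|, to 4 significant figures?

16.55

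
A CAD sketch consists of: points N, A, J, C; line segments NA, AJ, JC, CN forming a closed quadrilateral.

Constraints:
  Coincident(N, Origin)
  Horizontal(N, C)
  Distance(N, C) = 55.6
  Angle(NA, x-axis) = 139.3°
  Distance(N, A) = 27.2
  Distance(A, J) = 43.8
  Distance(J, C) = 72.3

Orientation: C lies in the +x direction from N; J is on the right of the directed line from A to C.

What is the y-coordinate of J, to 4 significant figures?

-25.24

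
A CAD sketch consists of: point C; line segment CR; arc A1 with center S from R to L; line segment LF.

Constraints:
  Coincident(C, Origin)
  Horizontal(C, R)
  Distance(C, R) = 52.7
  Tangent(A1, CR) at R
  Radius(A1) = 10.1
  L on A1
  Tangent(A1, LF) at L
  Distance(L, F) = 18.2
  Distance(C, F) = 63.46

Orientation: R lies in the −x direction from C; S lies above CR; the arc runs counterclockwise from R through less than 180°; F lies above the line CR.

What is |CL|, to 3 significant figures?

47.5

C is at the origin; CR is horizontal with |CR| = 52.7 and R on the −x side, so R = (-52.7, 0.00). The tangent condition forces SR to be normal to CR, so S = R + (0, 10.1) = (-52.7, 10.1). Since SL ⟂ LF (tangency), |SF| = √(10.1² + 18.2²) = 20.8 regardless of where L sits on A1. So F lies on both circle(C, 63.46) and circle(S, 20.8); the above-CR intersection is F = (-55.5, 30.7). L is the foot of the tangent from F: L = (-44.6, 16.2).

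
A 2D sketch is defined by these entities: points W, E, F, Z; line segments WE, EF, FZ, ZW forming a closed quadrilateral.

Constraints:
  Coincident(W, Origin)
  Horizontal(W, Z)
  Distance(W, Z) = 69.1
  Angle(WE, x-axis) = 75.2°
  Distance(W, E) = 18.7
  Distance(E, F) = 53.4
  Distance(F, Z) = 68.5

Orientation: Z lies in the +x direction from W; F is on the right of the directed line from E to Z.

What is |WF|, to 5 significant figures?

36.506

Checks: |EF| = 53.40 ✓; |FZ| = 68.50 ✓.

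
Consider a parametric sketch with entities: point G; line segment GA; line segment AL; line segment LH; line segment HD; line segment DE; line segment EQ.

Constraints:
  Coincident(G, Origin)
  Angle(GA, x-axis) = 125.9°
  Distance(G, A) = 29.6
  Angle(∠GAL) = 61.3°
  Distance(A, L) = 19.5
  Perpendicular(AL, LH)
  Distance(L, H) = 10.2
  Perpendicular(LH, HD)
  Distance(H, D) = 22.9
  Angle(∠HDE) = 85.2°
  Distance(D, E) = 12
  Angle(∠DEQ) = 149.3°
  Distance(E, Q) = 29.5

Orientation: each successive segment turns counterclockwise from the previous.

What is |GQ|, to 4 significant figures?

51.74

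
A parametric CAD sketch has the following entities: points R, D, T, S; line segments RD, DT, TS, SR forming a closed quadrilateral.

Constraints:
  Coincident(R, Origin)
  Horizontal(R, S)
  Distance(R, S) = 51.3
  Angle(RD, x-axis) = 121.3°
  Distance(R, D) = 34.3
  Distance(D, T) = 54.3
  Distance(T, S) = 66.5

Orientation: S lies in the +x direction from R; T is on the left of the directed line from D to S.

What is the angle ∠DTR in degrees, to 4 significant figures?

30.81°

Checks: |DT| = 54.30 ✓; |TS| = 66.50 ✓.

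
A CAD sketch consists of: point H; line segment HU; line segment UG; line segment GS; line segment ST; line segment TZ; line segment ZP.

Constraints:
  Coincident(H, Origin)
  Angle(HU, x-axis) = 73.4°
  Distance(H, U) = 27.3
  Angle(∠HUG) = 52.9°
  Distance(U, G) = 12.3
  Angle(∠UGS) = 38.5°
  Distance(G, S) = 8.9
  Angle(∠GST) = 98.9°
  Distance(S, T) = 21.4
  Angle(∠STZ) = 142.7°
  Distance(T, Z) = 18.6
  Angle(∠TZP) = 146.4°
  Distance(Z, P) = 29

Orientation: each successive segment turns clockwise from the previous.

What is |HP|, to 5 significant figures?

77.875

∠STZ = 142.7° gives TZ at 46.400° from the x-axis; with |TZ| = 18.6, Z = (21.668, 53.323). ∠TZP = 146.4° gives ZP at 12.800° from the x-axis; with |ZP| = 29.0, P = (49.947, 59.748). Then |HP| = |P − H| = 77.875.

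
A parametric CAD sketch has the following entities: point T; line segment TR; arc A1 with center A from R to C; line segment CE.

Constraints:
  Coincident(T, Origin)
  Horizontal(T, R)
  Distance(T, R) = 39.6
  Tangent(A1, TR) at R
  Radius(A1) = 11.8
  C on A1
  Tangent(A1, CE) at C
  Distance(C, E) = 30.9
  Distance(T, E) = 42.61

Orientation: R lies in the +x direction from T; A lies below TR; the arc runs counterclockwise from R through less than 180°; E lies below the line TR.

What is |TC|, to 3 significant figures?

29.5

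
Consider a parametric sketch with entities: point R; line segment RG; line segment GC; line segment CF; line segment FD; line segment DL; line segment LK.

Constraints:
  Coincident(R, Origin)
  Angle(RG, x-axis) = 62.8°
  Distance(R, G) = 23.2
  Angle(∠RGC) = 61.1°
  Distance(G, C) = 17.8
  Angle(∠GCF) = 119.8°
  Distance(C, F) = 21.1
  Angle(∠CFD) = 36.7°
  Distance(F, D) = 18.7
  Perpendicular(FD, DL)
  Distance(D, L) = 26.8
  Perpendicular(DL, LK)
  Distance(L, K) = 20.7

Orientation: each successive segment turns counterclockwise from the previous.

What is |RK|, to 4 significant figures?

39.25

R is at the origin; RG runs at 62.8° with length 23.2, so G = (10.60, 20.63). ∠RGC = 61.1° gives GC at -178.3° from the x-axis; with |GC| = 17.8, C = (-7.187, 20.11). ∠GCF = 119.8° gives CF at -118.1° from the x-axis; with |CF| = 21.1, F = (-17.13, 1.494). ∠CFD = 36.7° gives FD at 25.20° from the x-axis; with |FD| = 18.7, D = (-0.2056, 9.456). FD is perpendicular to DL, so DL runs at 115.2°; with |DL| = 26.8, L = (-11.62, 33.70). The perpendicularity gives LK at right angles to DL, so LK runs at -154.8°; with |LK| = 20.7, K = (-30.35, 24.89). Then |RK| = |K − R| = 39.25.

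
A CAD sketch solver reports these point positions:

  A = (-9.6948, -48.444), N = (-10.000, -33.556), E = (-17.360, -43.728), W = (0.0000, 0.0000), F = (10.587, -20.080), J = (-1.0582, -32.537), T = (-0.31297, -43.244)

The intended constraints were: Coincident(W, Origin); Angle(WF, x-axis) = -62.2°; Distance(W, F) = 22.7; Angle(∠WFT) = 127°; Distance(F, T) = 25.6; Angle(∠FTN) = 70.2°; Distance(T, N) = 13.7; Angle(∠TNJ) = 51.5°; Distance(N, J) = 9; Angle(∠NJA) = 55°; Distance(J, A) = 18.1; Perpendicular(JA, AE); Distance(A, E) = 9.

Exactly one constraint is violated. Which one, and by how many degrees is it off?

Perpendicular(JA, AE) — off by 3.10°.

W = (0.00, 0.00) ✓; WF at -62.20° ✓; |WF| = 22.70 ✓; ∠WFT = 127.0° ✓; |FT| = 25.60 ✓; ∠FTN = 70.20° ✓; |TN| = 13.70 ✓; ∠TNJ = 51.50° ✓; |NJ| = 9.000 ✓; ∠NJA = 55.00° ✓; |JA| = 18.10 ✓; ∠(JA, AE) = 93.10° ✗; |AE| = 9.000 ✓.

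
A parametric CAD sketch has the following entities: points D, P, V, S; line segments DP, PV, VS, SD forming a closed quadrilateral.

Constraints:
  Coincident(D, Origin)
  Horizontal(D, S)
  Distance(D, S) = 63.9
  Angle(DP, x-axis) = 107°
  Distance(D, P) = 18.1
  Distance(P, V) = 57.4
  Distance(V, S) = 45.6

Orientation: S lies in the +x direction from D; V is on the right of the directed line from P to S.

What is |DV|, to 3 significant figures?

40.8

Checks: |PV| = 57.40 ✓; |VS| = 45.60 ✓.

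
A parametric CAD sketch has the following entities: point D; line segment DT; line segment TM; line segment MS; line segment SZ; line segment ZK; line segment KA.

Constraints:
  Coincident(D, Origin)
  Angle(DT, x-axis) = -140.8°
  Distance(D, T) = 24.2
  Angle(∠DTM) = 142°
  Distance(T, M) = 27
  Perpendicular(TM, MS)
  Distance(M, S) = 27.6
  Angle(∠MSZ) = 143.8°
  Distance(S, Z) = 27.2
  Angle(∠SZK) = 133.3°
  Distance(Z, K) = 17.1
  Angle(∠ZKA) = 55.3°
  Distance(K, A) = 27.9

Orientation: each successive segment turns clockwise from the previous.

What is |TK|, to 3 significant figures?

52.0

D is at the origin; DT runs at -140.8° with length 24.2, so T = (-18.8, -15.3). ∠DTM = 142.0° gives TM at -179° from the x-axis; with |TM| = 27.0, M = (-45.7, -15.9). TM ⟂ MS, so MS runs at 91.2°; with |MS| = 27.6, S = (-46.3, 11.7). ∠MSZ = 143.8° gives SZ at 55.0° from the x-axis; with |SZ| = 27.2, Z = (-30.7, 34.0). ∠SZK = 133.3° gives ZK at 8.30° from the x-axis; with |ZK| = 17.1, K = (-13.8, 36.5). Then |TK| = |K − T| = 52.0.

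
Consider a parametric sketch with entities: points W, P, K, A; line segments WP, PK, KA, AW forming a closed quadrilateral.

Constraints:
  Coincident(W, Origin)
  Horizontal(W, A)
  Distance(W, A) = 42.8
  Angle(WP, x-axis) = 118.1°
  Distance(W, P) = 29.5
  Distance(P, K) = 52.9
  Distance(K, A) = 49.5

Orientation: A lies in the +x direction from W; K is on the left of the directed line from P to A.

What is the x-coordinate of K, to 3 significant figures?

33.9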